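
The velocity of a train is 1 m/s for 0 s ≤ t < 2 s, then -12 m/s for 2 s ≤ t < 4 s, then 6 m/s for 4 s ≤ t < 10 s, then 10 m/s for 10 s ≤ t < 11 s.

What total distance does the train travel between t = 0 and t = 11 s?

Total distance travelled is ∫|v| dt — sum the magnitudes of each area piece.
0–2 s: |1| × 2 = 2 m
2–4 s: |-12| × 2 = 24 m
4–10 s: |6| × 6 = 36 m
10–11 s: |10| × 1 = 10 m
Total distance = 72 m

72 m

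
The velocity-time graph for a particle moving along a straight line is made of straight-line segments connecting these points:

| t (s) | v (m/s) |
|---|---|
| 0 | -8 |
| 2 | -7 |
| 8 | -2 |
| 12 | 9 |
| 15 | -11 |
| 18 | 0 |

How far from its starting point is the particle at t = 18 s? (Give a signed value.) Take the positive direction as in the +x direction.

-47.5 m

Net displacement equals the area under the velocity-time graph (areas below the axis count negative).
0–2 s: ½(-8 + -7)(2) = -15 m
2–8 s: ½(-7 + -2)(6) = -27 m
8–12 s: ½(-2 + 9)(4) = 14 m
12–15 s: ½(9 + -11)(3) = -3 m
15–18 s: ½(-11 + 0)(3) = -16.5 m
Net displacement = -47.5 m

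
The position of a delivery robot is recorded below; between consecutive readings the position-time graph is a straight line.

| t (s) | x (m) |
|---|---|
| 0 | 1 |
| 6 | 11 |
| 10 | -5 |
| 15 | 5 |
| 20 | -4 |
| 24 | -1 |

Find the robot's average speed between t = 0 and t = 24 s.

2 m/s

Average speed = (total path length)/(elapsed time); on a piecewise-linear x-t graph the path length is Σ|Δx|.
0–6 s: |Δx| = |11 − 1| = 10 m
6–10 s: |Δx| = |-5 − 11| = 16 m
10–15 s: |Δx| = |5 − -5| = 10 m
15–20 s: |Δx| = |-4 − 5| = 9 m
20–24 s: |Δx| = |-1 − -4| = 3 m
Total path = 48 m; average speed = 48/24 = 2 m/s.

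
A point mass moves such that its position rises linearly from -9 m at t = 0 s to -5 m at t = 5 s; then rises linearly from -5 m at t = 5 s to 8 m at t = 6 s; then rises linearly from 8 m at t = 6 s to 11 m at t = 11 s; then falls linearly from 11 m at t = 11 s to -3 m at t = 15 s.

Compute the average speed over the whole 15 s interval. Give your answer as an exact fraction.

Average speed = (total path length)/(elapsed time); on a piecewise-linear x-t graph the path length is Σ|Δx|.
0–5 s: |Δx| = |-5 − -9| = 4 m
5–6 s: |Δx| = |8 − -5| = 13 m
6–11 s: |Δx| = |11 − 8| = 3 m
11–15 s: |Δx| = |-3 − 11| = 14 m
Total path = 34 m; average speed = 34/15 = 34/15 m/s.

34/15 m/s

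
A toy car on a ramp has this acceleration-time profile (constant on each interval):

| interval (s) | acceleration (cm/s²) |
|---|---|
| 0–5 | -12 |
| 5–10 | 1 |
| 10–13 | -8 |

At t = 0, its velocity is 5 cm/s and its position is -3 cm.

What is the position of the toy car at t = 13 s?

-576.5 cm

On each constant-a segment, Δv = aΔt and Δx = v₀Δt + ½aΔt²; chain segment to segment.
0–5 s: v starts 5 cm/s; Δx = 5·5 + ½·-12·5² = -125 cm; v ends -55 cm/s.
5–10 s: v starts -55 cm/s; Δx = -55·5 + ½·1·5² = -262.5 cm; v ends -50 cm/s.
10–13 s: v starts -50 cm/s; Δx = -50·3 + ½·-8·3² = -186 cm; v ends -74 cm/s.
x(13) = -3 + Σ Δx = -576.5 cm.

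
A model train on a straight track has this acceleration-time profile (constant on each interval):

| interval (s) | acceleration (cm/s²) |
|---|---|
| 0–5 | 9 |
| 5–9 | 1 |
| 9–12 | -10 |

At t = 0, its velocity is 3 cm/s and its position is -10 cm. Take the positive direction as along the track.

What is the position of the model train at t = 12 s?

On each constant-a segment, Δv = aΔt and Δx = v₀Δt + ½aΔt²; chain segment to segment.
0–5 s: v starts 3 cm/s; Δx = 3·5 + ½·9·5² = 127.5 cm; v ends 48 cm/s.
5–9 s: v starts 48 cm/s; Δx = 48·4 + ½·1·4² = 200 cm; v ends 52 cm/s.
9–12 s: v starts 52 cm/s; Δx = 52·3 + ½·-10·3² = 111 cm; v ends 22 cm/s.
x(12) = -10 + Σ Δx = 428.5 cm.

428.5 cm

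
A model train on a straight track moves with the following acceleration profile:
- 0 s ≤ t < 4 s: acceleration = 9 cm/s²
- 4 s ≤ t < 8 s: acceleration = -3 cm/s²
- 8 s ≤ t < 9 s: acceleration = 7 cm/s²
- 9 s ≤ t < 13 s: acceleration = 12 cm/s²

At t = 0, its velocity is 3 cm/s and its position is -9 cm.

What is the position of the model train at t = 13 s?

469.5 cm

On each constant-a segment, Δv = aΔt and Δx = v₀Δt + ½aΔt²; chain segment to segment.
0–4 s: v starts 3 cm/s; Δx = 3·4 + ½·9·4² = 84 cm; v ends 39 cm/s.
4–8 s: v starts 39 cm/s; Δx = 39·4 + ½·-3·4² = 132 cm; v ends 27 cm/s.
8–9 s: v starts 27 cm/s; Δx = 27·1 + ½·7·1² = 30.5 cm; v ends 34 cm/s.
9–13 s: v starts 34 cm/s; Δx = 34·4 + ½·12·4² = 232 cm; v ends 82 cm/s.
x(13) = -9 + Σ Δx = 469.5 cm.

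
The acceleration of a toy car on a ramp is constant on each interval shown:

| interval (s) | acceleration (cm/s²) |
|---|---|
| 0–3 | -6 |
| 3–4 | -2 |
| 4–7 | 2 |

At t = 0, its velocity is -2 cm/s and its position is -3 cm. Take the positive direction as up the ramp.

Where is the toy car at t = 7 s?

On each constant-a segment, Δv = aΔt and Δx = v₀Δt + ½aΔt²; chain segment to segment.
0–3 s: v starts -2 cm/s; Δx = -2·3 + ½·-6·3² = -33 cm; v ends -20 cm/s.
3–4 s: v starts -20 cm/s; Δx = -20·1 + ½·-2·1² = -21 cm; v ends -22 cm/s.
4–7 s: v starts -22 cm/s; Δx = -22·3 + ½·2·3² = -57 cm; v ends -16 cm/s.
x(7) = -3 + Σ Δx = -114 cm.

-114 cm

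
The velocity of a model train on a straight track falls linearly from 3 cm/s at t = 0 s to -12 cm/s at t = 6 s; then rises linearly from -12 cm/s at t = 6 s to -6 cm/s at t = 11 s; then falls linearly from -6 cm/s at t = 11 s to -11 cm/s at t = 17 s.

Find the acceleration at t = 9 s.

1.2 cm/s²

Acceleration is the slope of the v-t graph on 6–11 s: (-6 − -12)/(11 − 6) = 1.2 cm/s².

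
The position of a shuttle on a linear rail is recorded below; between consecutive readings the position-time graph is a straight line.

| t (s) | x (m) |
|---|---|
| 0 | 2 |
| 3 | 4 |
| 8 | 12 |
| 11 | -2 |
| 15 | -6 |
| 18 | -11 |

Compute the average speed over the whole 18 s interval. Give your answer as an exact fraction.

11/6 m/s

Average speed = (total path length)/(elapsed time); on a piecewise-linear x-t graph the path length is Σ|Δx|.
0–3 s: |Δx| = |4 − 2| = 2 m
3–8 s: |Δx| = |12 − 4| = 8 m
8–11 s: |Δx| = |-2 − 12| = 14 m
11–15 s: |Δx| = |-6 − -2| = 4 m
15–18 s: |Δx| = |-11 − -6| = 5 m
Total path = 33 m; average speed = 33/18 = 11/6 m/s.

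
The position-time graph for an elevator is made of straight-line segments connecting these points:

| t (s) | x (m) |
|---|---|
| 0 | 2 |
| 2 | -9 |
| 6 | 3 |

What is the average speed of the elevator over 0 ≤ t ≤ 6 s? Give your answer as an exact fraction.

23/6 m/s

Average speed = (total path length)/(elapsed time); on a piecewise-linear x-t graph the path length is Σ|Δx|.
0–2 s: |Δx| = |-9 − 2| = 11 m
2–6 s: |Δx| = |3 − -9| = 12 m
Total path = 23 m; average speed = 23/6 = 23/6 m/s.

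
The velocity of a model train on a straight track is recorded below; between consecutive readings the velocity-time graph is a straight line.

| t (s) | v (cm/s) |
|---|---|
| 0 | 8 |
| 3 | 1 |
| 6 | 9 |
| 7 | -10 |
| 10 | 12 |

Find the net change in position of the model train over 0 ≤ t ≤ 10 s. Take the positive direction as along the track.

31 cm

Net displacement equals the area under the velocity-time graph (areas below the axis count negative).
0–3 s: ½(8 + 1)(3) = 13.5 cm
3–6 s: ½(1 + 9)(3) = 15 cm
6–7 s: ½(9 + -10)(1) = -0.5 cm
7–10 s: ½(-10 + 12)(3) = 3 cm
Net displacement = 31 cm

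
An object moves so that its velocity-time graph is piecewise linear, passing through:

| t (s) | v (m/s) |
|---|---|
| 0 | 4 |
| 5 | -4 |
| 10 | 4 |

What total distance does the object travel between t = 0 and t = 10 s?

Distance (not displacement) is the total path length: add the absolute areas under v-t.
0–5 s: v = 0 at t = 2.5 s; triangle areas 5 + 5 = 10 m
5–10 s: v = 0 at t = 7.5 s; triangle areas 5 + 5 = 10 m
Total distance = 20 m

20 m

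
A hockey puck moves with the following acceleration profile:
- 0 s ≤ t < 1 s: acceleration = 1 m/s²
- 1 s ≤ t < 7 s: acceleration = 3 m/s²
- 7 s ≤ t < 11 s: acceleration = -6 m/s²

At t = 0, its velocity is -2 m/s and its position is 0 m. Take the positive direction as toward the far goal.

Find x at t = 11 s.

66.5 m

On each constant-a segment, Δv = aΔt and Δx = v₀Δt + ½aΔt²; chain segment to segment.
0–1 s: v starts -2 m/s; Δx = -2·1 + ½·1·1² = -1.5 m; v ends -1 m/s.
1–7 s: v starts -1 m/s; Δx = -1·6 + ½·3·6² = 48 m; v ends 17 m/s.
7–11 s: v starts 17 m/s; Δx = 17·4 + ½·-6·4² = 20 m; v ends -7 m/s.
x(11) = 0 + Σ Δx = 66.5 m.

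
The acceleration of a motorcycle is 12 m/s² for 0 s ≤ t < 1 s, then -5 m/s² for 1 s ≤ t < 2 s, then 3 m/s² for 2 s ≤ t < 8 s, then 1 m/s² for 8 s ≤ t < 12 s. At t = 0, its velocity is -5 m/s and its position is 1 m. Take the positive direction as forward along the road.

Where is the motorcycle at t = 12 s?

160.5 m

On each constant-a segment, Δv = aΔt and Δx = v₀Δt + ½aΔt²; chain segment to segment.
0–1 s: v starts -5 m/s; Δx = -5·1 + ½·12·1² = 1 m; v ends 7 m/s.
1–2 s: v starts 7 m/s; Δx = 7·1 + ½·-5·1² = 4.5 m; v ends 2 m/s.
2–8 s: v starts 2 m/s; Δx = 2·6 + ½·3·6² = 66 m; v ends 20 m/s.
8–12 s: v starts 20 m/s; Δx = 20·4 + ½·1·4² = 88 m; v ends 24 m/s.
x(12) = 1 + Σ Δx = 160.5 m.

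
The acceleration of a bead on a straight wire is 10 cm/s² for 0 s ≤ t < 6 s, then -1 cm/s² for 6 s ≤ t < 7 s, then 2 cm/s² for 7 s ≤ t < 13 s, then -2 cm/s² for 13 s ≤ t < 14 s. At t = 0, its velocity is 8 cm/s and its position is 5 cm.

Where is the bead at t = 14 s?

On each constant-a segment, Δv = aΔt and Δx = v₀Δt + ½aΔt²; chain segment to segment.
0–6 s: v starts 8 cm/s; Δx = 8·6 + ½·10·6² = 228 cm; v ends 68 cm/s.
6–7 s: v starts 68 cm/s; Δx = 68·1 + ½·-1·1² = 67.5 cm; v ends 67 cm/s.
7–13 s: v starts 67 cm/s; Δx = 67·6 + ½·2·6² = 438 cm; v ends 79 cm/s.
13–14 s: v starts 79 cm/s; Δx = 79·1 + ½·-2·1² = 78 cm; v ends 77 cm/s.
x(14) = 5 + Σ Δx = 816.5 cm.

816.5 cm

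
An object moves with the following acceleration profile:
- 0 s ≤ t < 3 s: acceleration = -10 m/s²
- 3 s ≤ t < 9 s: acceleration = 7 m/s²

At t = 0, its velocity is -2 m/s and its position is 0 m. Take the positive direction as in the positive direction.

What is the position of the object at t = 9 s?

On each constant-a segment, Δv = aΔt and Δx = v₀Δt + ½aΔt²; chain segment to segment.
0–3 s: v starts -2 m/s; Δx = -2·3 + ½·-10·3² = -51 m; v ends -32 m/s.
3–9 s: v starts -32 m/s; Δx = -32·6 + ½·7·6² = -66 m; v ends 10 m/s.
x(9) = 0 + Σ Δx = -117 m.

-117 m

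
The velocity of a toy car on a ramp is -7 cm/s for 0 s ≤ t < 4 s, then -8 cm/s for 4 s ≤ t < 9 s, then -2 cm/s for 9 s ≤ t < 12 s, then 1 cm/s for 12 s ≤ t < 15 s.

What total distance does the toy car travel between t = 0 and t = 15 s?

77 cm

Total distance travelled is ∫|v| dt — sum the magnitudes of each area piece.
0–4 s: |-7| × 4 = 28 cm
4–9 s: |-8| × 5 = 40 cm
9–12 s: |-2| × 3 = 6 cm
12–15 s: |1| × 3 = 3 cm
Total distance = 77 cm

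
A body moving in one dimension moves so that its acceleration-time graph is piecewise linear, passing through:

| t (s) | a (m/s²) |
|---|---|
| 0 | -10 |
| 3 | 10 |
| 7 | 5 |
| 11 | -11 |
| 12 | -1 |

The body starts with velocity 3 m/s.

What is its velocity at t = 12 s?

15 m/s

Δv equals the area under the a-t graph; then v = v₀ + Δv.
0–3 s: ½(-10 + 10)(3) = 0 m/s
3–7 s: ½(10 + 5)(4) = 30 m/s
7–11 s: ½(5 + -11)(4) = -12 m/s
11–12 s: ½(-11 + -1)(1) = -6 m/s
Δv = 12 m/s, so v(12) = 3 + (12) = 15 m/s.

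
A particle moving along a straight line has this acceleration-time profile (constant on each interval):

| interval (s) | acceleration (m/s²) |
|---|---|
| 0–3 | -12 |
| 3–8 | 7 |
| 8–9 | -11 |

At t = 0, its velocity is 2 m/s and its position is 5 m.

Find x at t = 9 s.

-130 m

On each constant-a segment, Δv = aΔt and Δx = v₀Δt + ½aΔt²; chain segment to segment.
0–3 s: v starts 2 m/s; Δx = 2·3 + ½·-12·3² = -48 m; v ends -34 m/s.
3–8 s: v starts -34 m/s; Δx = -34·5 + ½·7·5² = -82.5 m; v ends 1 m/s.
8–9 s: v starts 1 m/s; Δx = 1·1 + ½·-11·1² = -4.5 m; v ends -10 m/s.
x(9) = 5 + Σ Δx = -130 m.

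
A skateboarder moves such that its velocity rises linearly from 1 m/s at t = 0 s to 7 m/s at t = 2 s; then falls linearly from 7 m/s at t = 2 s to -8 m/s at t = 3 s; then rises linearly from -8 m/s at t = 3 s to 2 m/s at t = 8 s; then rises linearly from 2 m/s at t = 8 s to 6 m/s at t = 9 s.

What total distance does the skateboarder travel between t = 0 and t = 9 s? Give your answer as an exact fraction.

Total distance travelled is ∫|v| dt — sum the magnitudes of each area piece.
0–2 s: |½(1 + 7)(2)| = 8 m
2–3 s: v = 0 at t = 37/15 s; triangle areas 49/30 + 32/15 = 113/30 m
3–8 s: v = 0 at t = 7 s; triangle areas 16 + 1 = 17 m
8–9 s: |½(2 + 6)(1)| = 4 m
Total distance = 983/30 m

983/30 m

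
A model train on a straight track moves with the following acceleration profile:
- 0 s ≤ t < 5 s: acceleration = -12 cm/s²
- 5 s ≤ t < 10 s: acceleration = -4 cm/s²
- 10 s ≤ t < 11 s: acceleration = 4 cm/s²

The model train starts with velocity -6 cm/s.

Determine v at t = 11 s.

Δv equals the area under the a-t graph; then v = v₀ + Δv.
0–5 s: -12 × 5 = -60 cm/s
5–10 s: -4 × 5 = -20 cm/s
10–11 s: 4 × 1 = 4 cm/s
Δv = -76 cm/s, so v(11) = -6 + (-76) = -82 cm/s.

-82 cm/s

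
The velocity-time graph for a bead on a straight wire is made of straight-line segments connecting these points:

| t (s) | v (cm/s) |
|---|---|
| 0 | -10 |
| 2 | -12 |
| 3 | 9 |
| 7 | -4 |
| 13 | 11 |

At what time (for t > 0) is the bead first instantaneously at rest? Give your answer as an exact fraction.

t = 18/7 s

v changes sign on 2–3 s (from -12 to 9); the graph is linear there, so v = 0 at t = 2 + (12)·(3 − 2)/(9 − -12) = 18/7 s.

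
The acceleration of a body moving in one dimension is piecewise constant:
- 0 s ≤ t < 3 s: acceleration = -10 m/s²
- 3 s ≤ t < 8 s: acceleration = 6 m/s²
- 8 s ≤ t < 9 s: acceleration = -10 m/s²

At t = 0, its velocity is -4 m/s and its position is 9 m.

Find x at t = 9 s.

-152 m

On each constant-a segment, Δv = aΔt and Δx = v₀Δt + ½aΔt²; chain segment to segment.
0–3 s: v starts -4 m/s; Δx = -4·3 + ½·-10·3² = -57 m; v ends -34 m/s.
3–8 s: v starts -34 m/s; Δx = -34·5 + ½·6·5² = -95 m; v ends -4 m/s.
8–9 s: v starts -4 m/s; Δx = -4·1 + ½·-10·1² = -9 m; v ends -14 m/s.
x(9) = 9 + Σ Δx = -152 m.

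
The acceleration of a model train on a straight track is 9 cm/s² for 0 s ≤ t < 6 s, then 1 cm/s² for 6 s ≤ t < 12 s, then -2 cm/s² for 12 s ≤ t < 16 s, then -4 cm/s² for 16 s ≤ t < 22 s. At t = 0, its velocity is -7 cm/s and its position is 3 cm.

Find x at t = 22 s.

817 cm

On each constant-a segment, Δv = aΔt and Δx = v₀Δt + ½aΔt²; chain segment to segment.
0–6 s: v starts -7 cm/s; Δx = -7·6 + ½·9·6² = 120 cm; v ends 47 cm/s.
6–12 s: v starts 47 cm/s; Δx = 47·6 + ½·1·6² = 300 cm; v ends 53 cm/s.
12–16 s: v starts 53 cm/s; Δx = 53·4 + ½·-2·4² = 196 cm; v ends 45 cm/s.
16–22 s: v starts 45 cm/s; Δx = 45·6 + ½·-4·6² = 198 cm; v ends 21 cm/s.
x(22) = 3 + Σ Δx = 817 cm.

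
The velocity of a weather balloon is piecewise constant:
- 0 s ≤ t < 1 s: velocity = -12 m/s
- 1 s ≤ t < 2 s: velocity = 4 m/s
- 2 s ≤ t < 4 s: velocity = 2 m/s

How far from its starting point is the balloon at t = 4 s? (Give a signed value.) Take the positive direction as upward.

Displacement is the signed area under the v-t curve.
0–1 s: -12 × 1 = -12 m
1–2 s: 4 × 1 = 4 m
2–4 s: 2 × 2 = 4 m
Net displacement = -4 m

-4 m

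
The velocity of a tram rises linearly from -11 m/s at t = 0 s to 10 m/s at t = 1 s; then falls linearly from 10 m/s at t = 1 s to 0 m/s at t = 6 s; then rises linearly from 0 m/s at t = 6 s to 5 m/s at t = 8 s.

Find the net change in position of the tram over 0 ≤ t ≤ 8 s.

29.5 m

Net displacement equals the area under the velocity-time graph (areas below the axis count negative).
0–1 s: ½(-11 + 10)(1) = -0.5 m
1–6 s: ½(10 + 0)(5) = 25 m
6–8 s: ½(0 + 5)(2) = 5 m
Net displacement = 29.5 m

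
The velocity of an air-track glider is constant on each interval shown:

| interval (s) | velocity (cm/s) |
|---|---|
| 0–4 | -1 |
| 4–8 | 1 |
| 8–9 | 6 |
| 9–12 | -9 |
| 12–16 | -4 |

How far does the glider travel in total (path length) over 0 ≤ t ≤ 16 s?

57 cm

Distance (not displacement) is the total path length: add the absolute areas under v-t.
0–4 s: |-1| × 4 = 4 cm
4–8 s: |1| × 4 = 4 cm
8–9 s: |6| × 1 = 6 cm
9–12 s: |-9| × 3 = 27 cm
12–16 s: |-4| × 4 = 16 cm
Total distance = 57 cm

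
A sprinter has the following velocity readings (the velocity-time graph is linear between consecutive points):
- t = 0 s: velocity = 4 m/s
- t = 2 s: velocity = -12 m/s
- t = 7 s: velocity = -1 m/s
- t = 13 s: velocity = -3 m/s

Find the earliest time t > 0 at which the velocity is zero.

t = 0.5 s

v changes sign on 0–2 s (from 4 to -12); the graph is linear there, so v = 0 at t = 0 + (-4)·(2 − 0)/(-12 − 4) = 0.5 s.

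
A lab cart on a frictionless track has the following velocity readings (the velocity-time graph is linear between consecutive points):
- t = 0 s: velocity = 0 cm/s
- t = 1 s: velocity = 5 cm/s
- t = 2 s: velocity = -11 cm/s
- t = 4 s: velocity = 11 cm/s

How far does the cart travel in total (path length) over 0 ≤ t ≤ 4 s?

Distance (not displacement) is the total path length: add the absolute areas under v-t.
0–1 s: |½(0 + 5)(1)| = 2.5 cm
1–2 s: v = 0 at t = 1.3125 s; triangle areas 0.78125 + 3.78125 = 4.5625 cm
2–4 s: v = 0 at t = 3 s; triangle areas 5.5 + 5.5 = 11 cm
Total distance = 18.0625 cm

18.0625 cm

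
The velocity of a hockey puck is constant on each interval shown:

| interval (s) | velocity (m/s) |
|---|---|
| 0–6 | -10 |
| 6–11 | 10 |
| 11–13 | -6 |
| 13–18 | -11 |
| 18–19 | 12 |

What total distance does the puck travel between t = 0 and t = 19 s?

189 m

Distance (not displacement) is the total path length: add the absolute areas under v-t.
0–6 s: |-10| × 6 = 60 m
6–11 s: |10| × 5 = 50 m
11–13 s: |-6| × 2 = 12 m
13–18 s: |-11| × 5 = 55 m
18–19 s: |12| × 1 = 12 m
Total distance = 189 m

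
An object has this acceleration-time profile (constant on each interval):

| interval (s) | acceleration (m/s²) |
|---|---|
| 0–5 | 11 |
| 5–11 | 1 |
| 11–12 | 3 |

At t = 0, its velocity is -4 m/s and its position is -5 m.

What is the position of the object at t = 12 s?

On each constant-a segment, Δv = aΔt and Δx = v₀Δt + ½aΔt²; chain segment to segment.
0–5 s: v starts -4 m/s; Δx = -4·5 + ½·11·5² = 117.5 m; v ends 51 m/s.
5–11 s: v starts 51 m/s; Δx = 51·6 + ½·1·6² = 324 m; v ends 57 m/s.
11–12 s: v starts 57 m/s; Δx = 57·1 + ½·3·1² = 58.5 m; v ends 60 m/s.
x(12) = -5 + Σ Δx = 495 m.

495 m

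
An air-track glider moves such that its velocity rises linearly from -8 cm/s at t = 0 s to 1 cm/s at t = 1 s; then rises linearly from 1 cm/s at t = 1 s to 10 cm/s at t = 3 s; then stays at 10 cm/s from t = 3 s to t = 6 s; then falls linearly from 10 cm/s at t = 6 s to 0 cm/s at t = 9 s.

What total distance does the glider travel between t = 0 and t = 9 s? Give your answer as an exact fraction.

Total distance travelled is ∫|v| dt — sum the magnitudes of each area piece.
0–1 s: v = 0 at t = 8/9 s; triangle areas 32/9 + 1/18 = 65/18 cm
1–3 s: |½(1 + 10)(2)| = 11 cm
3–6 s: |10| × 3 = 30 cm
6–9 s: |½(10 + 0)(3)| = 15 cm
Total distance = 1073/18 cm

1073/18 cm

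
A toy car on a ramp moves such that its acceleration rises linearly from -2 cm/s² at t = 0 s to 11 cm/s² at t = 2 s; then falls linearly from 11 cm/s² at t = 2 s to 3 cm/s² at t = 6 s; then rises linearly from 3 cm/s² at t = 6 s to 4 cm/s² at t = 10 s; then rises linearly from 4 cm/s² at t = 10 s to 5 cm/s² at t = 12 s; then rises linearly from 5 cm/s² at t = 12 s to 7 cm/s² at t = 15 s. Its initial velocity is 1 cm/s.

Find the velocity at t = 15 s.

Δv equals the area under the a-t graph; then v = v₀ + Δv.
0–2 s: ½(-2 + 11)(2) = 9 cm/s
2–6 s: ½(11 + 3)(4) = 28 cm/s
6–10 s: ½(3 + 4)(4) = 14 cm/s
10–12 s: ½(4 + 5)(2) = 9 cm/s
12–15 s: ½(5 + 7)(3) = 18 cm/s
Δv = 78 cm/s, so v(15) = 1 + (78) = 79 cm/s.

79 cm/s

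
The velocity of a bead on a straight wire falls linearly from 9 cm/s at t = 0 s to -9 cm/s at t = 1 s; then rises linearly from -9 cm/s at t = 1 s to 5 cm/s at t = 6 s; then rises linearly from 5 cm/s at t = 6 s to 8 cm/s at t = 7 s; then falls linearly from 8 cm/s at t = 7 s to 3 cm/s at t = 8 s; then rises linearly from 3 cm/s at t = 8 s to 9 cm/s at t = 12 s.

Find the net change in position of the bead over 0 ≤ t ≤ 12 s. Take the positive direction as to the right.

Net displacement equals the area under the velocity-time graph (areas below the axis count negative).
0–1 s: ½(9 + -9)(1) = 0 cm
1–6 s: ½(-9 + 5)(5) = -10 cm
6–7 s: ½(5 + 8)(1) = 6.5 cm
7–8 s: ½(8 + 3)(1) = 5.5 cm
8–12 s: ½(3 + 9)(4) = 24 cm
Net displacement = 26 cm

26 cm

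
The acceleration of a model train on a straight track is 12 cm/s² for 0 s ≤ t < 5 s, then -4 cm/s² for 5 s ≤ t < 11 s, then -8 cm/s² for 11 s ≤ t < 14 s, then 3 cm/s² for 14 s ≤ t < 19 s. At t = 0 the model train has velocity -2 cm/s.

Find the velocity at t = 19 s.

25 cm/s

Δv equals the area under the a-t graph; then v = v₀ + Δv.
0–5 s: 12 × 5 = 60 cm/s
5–11 s: -4 × 6 = -24 cm/s
11–14 s: -8 × 3 = -24 cm/s
14–19 s: 3 × 5 = 15 cm/s
Δv = 27 cm/s, so v(19) = -2 + (27) = 25 cm/s.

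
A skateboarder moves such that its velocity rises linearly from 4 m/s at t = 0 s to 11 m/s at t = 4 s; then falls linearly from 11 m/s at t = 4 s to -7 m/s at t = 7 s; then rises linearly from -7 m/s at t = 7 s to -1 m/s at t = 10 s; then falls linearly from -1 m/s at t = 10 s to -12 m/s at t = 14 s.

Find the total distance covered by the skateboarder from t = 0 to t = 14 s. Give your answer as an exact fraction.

493/6 m

Total distance travelled is ∫|v| dt — sum the magnitudes of each area piece.
0–4 s: |½(4 + 11)(4)| = 30 m
4–7 s: v = 0 at t = 35/6 s; triangle areas 121/12 + 49/12 = 85/6 m
7–10 s: |½(-7 + -1)(3)| = 12 m
10–14 s: |½(-1 + -12)(4)| = 26 m
Total distance = 493/6 m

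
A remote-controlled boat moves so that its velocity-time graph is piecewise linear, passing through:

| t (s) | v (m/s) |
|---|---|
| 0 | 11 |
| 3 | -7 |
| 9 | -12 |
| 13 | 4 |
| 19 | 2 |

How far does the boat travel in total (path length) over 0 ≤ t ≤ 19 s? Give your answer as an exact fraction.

655/6 m

Total distance travelled is ∫|v| dt — sum the magnitudes of each area piece.
0–3 s: v = 0 at t = 11/6 s; triangle areas 121/12 + 49/12 = 85/6 m
3–9 s: |½(-7 + -12)(6)| = 57 m
9–13 s: v = 0 at t = 12 s; triangle areas 18 + 2 = 20 m
13–19 s: |½(4 + 2)(6)| = 18 m
Total distance = 655/6 m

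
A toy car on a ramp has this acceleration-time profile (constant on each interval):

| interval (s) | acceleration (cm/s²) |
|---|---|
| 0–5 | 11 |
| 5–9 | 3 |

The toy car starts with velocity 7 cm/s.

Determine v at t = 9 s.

Δv equals the area under the a-t graph; then v = v₀ + Δv.
0–5 s: 11 × 5 = 55 cm/s
5–9 s: 3 × 4 = 12 cm/s
Δv = 67 cm/s, so v(9) = 7 + (67) = 74 cm/s.

74 cm/s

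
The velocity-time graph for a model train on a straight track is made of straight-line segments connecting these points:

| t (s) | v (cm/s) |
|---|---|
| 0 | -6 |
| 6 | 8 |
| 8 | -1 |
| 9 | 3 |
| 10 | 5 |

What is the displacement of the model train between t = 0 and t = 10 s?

Net displacement equals the area under the velocity-time graph (areas below the axis count negative).
0–6 s: ½(-6 + 8)(6) = 6 cm
6–8 s: ½(8 + -1)(2) = 7 cm
8–9 s: ½(-1 + 3)(1) = 1 cm
9–10 s: ½(3 + 5)(1) = 4 cm
Net displacement = 18 cm

18 cm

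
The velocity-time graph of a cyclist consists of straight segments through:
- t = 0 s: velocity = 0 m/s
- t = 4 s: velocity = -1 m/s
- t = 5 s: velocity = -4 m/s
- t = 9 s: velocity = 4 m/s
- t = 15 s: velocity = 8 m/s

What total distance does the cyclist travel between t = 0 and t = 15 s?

Total distance travelled is ∫|v| dt — sum the magnitudes of each area piece.
0–4 s: |½(0 + -1)(4)| = 2 m
4–5 s: |½(-1 + -4)(1)| = 2.5 m
5–9 s: v = 0 at t = 7 s; triangle areas 4 + 4 = 8 m
9–15 s: |½(4 + 8)(6)| = 36 m
Total distance = 48.5 m

48.5 m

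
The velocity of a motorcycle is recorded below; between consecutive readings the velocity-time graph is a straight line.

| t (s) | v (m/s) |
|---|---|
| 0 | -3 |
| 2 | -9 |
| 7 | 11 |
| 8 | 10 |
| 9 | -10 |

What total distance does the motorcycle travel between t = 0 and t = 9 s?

52.75 m

Total distance travelled is ∫|v| dt — sum the magnitudes of each area piece.
0–2 s: |½(-3 + -9)(2)| = 12 m
2–7 s: v = 0 at t = 4.25 s; triangle areas 10.125 + 15.125 = 25.25 m
7–8 s: |½(11 + 10)(1)| = 10.5 m
8–9 s: v = 0 at t = 8.5 s; triangle areas 2.5 + 2.5 = 5 m
Total distance = 52.75 m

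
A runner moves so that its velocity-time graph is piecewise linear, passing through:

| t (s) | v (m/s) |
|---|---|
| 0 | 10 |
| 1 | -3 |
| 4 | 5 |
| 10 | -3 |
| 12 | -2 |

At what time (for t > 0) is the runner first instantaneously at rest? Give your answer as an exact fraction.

v changes sign on 0–1 s (from 10 to -3); the graph is linear there, so v = 0 at t = 0 + (-10)·(1 − 0)/(-3 − 10) = 10/13 s.

t = 10/13 s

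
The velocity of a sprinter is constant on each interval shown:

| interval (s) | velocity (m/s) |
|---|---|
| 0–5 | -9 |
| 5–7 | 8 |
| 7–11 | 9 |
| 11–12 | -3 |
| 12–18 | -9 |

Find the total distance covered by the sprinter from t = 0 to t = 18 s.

154 m

Total distance travelled is ∫|v| dt — sum the magnitudes of each area piece.
0–5 s: |-9| × 5 = 45 m
5–7 s: |8| × 2 = 16 m
7–11 s: |9| × 4 = 36 m
11–12 s: |-3| × 1 = 3 m
12–18 s: |-9| × 6 = 54 m
Total distance = 154 m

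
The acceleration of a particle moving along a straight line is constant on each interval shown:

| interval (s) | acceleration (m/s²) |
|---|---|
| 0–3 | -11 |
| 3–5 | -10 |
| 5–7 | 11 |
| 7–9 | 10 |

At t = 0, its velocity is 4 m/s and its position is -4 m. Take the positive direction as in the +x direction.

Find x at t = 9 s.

-229.5 m

On each constant-a segment, Δv = aΔt and Δx = v₀Δt + ½aΔt²; chain segment to segment.
0–3 s: v starts 4 m/s; Δx = 4·3 + ½·-11·3² = -37.5 m; v ends -29 m/s.
3–5 s: v starts -29 m/s; Δx = -29·2 + ½·-10·2² = -78 m; v ends -49 m/s.
5–7 s: v starts -49 m/s; Δx = -49·2 + ½·11·2² = -76 m; v ends -27 m/s.
7–9 s: v starts -27 m/s; Δx = -27·2 + ½·10·2² = -34 m; v ends -7 m/s.
x(9) = -4 + Σ Δx = -229.5 m.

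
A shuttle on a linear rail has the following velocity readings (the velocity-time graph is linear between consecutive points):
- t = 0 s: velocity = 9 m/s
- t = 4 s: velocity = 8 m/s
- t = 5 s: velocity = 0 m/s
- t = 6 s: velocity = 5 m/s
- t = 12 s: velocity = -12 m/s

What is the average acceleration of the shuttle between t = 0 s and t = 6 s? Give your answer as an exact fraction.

Average acceleration = Δv/Δt = (5 − 9)/(6 − 0) = -2/3 m/s².

-2/3 m/s²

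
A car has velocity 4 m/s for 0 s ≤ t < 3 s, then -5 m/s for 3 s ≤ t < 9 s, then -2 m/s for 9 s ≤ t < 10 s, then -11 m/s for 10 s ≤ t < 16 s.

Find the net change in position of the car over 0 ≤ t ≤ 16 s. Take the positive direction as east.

Displacement is the signed area under the v-t curve.
0–3 s: 4 × 3 = 12 m
3–9 s: -5 × 6 = -30 m
9–10 s: -2 × 1 = -2 m
10–16 s: -11 × 6 = -66 m
Net displacement = -86 m

-86 m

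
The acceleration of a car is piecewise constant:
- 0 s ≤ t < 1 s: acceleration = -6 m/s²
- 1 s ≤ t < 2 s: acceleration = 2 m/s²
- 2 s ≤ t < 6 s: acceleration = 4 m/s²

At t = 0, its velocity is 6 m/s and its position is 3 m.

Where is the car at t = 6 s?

47 m

On each constant-a segment, Δv = aΔt and Δx = v₀Δt + ½aΔt²; chain segment to segment.
0–1 s: v starts 6 m/s; Δx = 6·1 + ½·-6·1² = 3 m; v ends 0 m/s.
1–2 s: v starts 0 m/s; Δx = 0·1 + ½·2·1² = 1 m; v ends 2 m/s.
2–6 s: v starts 2 m/s; Δx = 2·4 + ½·4·4² = 40 m; v ends 18 m/s.
x(6) = 3 + Σ Δx = 47 m.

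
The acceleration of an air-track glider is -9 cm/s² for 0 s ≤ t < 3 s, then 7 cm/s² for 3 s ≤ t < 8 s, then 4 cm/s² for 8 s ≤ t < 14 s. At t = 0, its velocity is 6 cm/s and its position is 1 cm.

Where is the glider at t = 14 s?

117 cm

On each constant-a segment, Δv = aΔt and Δx = v₀Δt + ½aΔt²; chain segment to segment.
0–3 s: v starts 6 cm/s; Δx = 6·3 + ½·-9·3² = -22.5 cm; v ends -21 cm/s.
3–8 s: v starts -21 cm/s; Δx = -21·5 + ½·7·5² = -17.5 cm; v ends 14 cm/s.
8–14 s: v starts 14 cm/s; Δx = 14·6 + ½·4·6² = 156 cm; v ends 38 cm/s.
x(14) = 1 + Σ Δx = 117 cm.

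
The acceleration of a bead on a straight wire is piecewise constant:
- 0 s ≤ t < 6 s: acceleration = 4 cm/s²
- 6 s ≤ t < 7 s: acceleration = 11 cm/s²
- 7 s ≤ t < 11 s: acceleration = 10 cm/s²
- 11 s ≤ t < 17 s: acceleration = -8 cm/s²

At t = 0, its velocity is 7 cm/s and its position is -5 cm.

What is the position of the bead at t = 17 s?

On each constant-a segment, Δv = aΔt and Δx = v₀Δt + ½aΔt²; chain segment to segment.
0–6 s: v starts 7 cm/s; Δx = 7·6 + ½·4·6² = 114 cm; v ends 31 cm/s.
6–7 s: v starts 31 cm/s; Δx = 31·1 + ½·11·1² = 36.5 cm; v ends 42 cm/s.
7–11 s: v starts 42 cm/s; Δx = 42·4 + ½·10·4² = 248 cm; v ends 82 cm/s.
11–17 s: v starts 82 cm/s; Δx = 82·6 + ½·-8·6² = 348 cm; v ends 34 cm/s.
x(17) = -5 + Σ Δx = 741.5 cm.

741.5 cm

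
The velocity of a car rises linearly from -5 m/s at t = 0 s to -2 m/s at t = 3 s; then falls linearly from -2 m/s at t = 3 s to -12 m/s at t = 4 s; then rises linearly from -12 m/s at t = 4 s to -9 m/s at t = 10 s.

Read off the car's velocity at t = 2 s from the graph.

On 0–3 s the graph is linear from -5 to -2 m/s: v(2) = -5 + (-2 − -5)·(2 − 0)/(3 − 0) = -3 m/s.

-3 m/s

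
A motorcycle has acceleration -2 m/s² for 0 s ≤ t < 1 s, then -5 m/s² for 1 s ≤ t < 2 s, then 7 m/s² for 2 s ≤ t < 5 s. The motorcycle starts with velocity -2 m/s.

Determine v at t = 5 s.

Δv equals the area under the a-t graph; then v = v₀ + Δv.
0–1 s: -2 × 1 = -2 m/s
1–2 s: -5 × 1 = -5 m/s
2–5 s: 7 × 3 = 21 m/s
Δv = 14 m/s, so v(5) = -2 + (14) = 12 m/s.

12 m/s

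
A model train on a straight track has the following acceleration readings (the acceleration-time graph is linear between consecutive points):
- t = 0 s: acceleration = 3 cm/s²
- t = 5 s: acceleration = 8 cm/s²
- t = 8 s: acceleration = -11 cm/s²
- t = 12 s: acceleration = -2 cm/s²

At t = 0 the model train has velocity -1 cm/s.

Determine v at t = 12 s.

-4 cm/s

Δv equals the area under the a-t graph; then v = v₀ + Δv.
0–5 s: ½(3 + 8)(5) = 27.5 cm/s
5–8 s: ½(8 + -11)(3) = -4.5 cm/s
8–12 s: ½(-11 + -2)(4) = -26 cm/s
Δv = -3 cm/s, so v(12) = -1 + (-3) = -4 cm/s.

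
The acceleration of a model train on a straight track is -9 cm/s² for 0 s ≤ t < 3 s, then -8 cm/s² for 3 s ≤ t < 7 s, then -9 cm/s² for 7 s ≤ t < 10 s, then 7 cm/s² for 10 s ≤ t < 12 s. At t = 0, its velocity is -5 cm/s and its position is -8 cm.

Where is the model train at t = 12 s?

-656 cm

On each constant-a segment, Δv = aΔt and Δx = v₀Δt + ½aΔt²; chain segment to segment.
0–3 s: v starts -5 cm/s; Δx = -5·3 + ½·-9·3² = -55.5 cm; v ends -32 cm/s.
3–7 s: v starts -32 cm/s; Δx = -32·4 + ½·-8·4² = -192 cm; v ends -64 cm/s.
7–10 s: v starts -64 cm/s; Δx = -64·3 + ½·-9·3² = -232.5 cm; v ends -91 cm/s.
10–12 s: v starts -91 cm/s; Δx = -91·2 + ½·7·2² = -168 cm; v ends -77 cm/s.
x(12) = -8 + Σ Δx = -656 cm.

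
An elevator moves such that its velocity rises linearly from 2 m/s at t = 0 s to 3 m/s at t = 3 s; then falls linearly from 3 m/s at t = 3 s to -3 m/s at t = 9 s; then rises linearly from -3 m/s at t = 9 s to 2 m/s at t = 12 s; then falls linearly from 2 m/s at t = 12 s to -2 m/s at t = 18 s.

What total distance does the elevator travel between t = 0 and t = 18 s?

26.4 m

Total distance travelled is ∫|v| dt — sum the magnitudes of each area piece.
0–3 s: |½(2 + 3)(3)| = 7.5 m
3–9 s: v = 0 at t = 6 s; triangle areas 4.5 + 4.5 = 9 m
9–12 s: v = 0 at t = 10.8 s; triangle areas 2.7 + 1.2 = 3.9 m
12–18 s: v = 0 at t = 15 s; triangle areas 3 + 3 = 6 m
Total distance = 26.4 m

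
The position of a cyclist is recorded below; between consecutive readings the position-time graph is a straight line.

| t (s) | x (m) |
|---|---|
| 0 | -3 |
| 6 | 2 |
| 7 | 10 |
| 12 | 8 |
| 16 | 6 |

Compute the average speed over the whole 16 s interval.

Average speed = (total path length)/(elapsed time); on a piecewise-linear x-t graph the path length is Σ|Δx|.
0–6 s: |Δx| = |2 − -3| = 5 m
6–7 s: |Δx| = |10 − 2| = 8 m
7–12 s: |Δx| = |8 − 10| = 2 m
12–16 s: |Δx| = |6 − 8| = 2 m
Total path = 17 m; average speed = 17/16 = 1.0625 m/s.

1.0625 m/s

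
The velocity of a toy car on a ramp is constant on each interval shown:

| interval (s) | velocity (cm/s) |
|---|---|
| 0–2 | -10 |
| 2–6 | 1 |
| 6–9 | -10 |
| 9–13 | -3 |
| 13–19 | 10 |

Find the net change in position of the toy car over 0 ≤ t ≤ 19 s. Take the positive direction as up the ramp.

2 cm

Net displacement equals the area under the velocity-time graph (areas below the axis count negative).
0–2 s: -10 × 2 = -20 cm
2–6 s: 1 × 4 = 4 cm
6–9 s: -10 × 3 = -30 cm
9–13 s: -3 × 4 = -12 cm
13–19 s: 10 × 6 = 60 cm
Net displacement = 2 cm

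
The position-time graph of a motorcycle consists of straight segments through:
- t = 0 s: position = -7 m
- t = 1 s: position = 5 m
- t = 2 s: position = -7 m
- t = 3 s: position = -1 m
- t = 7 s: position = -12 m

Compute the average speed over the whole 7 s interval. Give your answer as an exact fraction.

Average speed = (total path length)/(elapsed time); on a piecewise-linear x-t graph the path length is Σ|Δx|.
0–1 s: |Δx| = |5 − -7| = 12 m
1–2 s: |Δx| = |-7 − 5| = 12 m
2–3 s: |Δx| = |-1 − -7| = 6 m
3–7 s: |Δx| = |-12 − -1| = 11 m
Total path = 41 m; average speed = 41/7 = 41/7 m/s.

41/7 m/s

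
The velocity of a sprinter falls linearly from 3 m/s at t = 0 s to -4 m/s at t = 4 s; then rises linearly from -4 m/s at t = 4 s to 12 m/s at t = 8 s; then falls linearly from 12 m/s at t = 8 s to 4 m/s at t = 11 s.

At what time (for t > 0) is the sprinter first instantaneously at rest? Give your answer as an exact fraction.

v changes sign on 0–4 s (from 3 to -4); the graph is linear there, so v = 0 at t = 0 + (-3)·(4 − 0)/(-4 − 3) = 12/7 s.

t = 12/7 s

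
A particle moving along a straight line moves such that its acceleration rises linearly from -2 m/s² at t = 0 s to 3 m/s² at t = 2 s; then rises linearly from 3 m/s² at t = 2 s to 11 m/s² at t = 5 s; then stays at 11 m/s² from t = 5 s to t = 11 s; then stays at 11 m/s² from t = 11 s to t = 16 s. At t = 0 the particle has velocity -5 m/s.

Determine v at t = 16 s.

Δv equals the area under the a-t graph; then v = v₀ + Δv.
0–2 s: ½(-2 + 3)(2) = 1 m/s
2–5 s: ½(3 + 11)(3) = 21 m/s
5–11 s: 11 × 6 = 66 m/s
11–16 s: 11 × 5 = 55 m/s
Δv = 143 m/s, so v(16) = -5 + (143) = 138 m/s.

138 m/s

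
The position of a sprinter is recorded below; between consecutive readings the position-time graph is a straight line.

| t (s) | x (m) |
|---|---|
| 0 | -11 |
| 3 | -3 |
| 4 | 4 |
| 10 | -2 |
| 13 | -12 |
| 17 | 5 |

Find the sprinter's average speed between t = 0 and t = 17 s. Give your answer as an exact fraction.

48/17 m/s

Average speed = (total path length)/(elapsed time); on a piecewise-linear x-t graph the path length is Σ|Δx|.
0–3 s: |Δx| = |-3 − -11| = 8 m
3–4 s: |Δx| = |4 − -3| = 7 m
4–10 s: |Δx| = |-2 − 4| = 6 m
10–13 s: |Δx| = |-12 − -2| = 10 m
13–17 s: |Δx| = |5 − -12| = 17 m
Total path = 48 m; average speed = 48/17 = 48/17 m/s.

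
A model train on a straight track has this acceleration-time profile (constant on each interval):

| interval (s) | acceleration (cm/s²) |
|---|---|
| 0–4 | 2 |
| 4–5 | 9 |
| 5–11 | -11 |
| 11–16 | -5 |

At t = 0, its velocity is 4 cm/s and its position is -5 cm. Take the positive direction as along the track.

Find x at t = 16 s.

-316 cm

On each constant-a segment, Δv = aΔt and Δx = v₀Δt + ½aΔt²; chain segment to segment.
0–4 s: v starts 4 cm/s; Δx = 4·4 + ½·2·4² = 32 cm; v ends 12 cm/s.
4–5 s: v starts 12 cm/s; Δx = 12·1 + ½·9·1² = 16.5 cm; v ends 21 cm/s.
5–11 s: v starts 21 cm/s; Δx = 21·6 + ½·-11·6² = -72 cm; v ends -45 cm/s.
11–16 s: v starts -45 cm/s; Δx = -45·5 + ½·-5·5² = -287.5 cm; v ends -70 cm/s.
x(16) = -5 + Σ Δx = -316 cm.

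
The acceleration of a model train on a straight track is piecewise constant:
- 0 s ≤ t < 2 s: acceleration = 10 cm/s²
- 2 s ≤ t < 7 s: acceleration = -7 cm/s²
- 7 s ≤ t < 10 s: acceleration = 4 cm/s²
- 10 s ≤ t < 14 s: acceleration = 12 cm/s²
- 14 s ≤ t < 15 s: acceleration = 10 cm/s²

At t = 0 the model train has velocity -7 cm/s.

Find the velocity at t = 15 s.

48 cm/s

Δv equals the area under the a-t graph; then v = v₀ + Δv.
0–2 s: 10 × 2 = 20 cm/s
2–7 s: -7 × 5 = -35 cm/s
7–10 s: 4 × 3 = 12 cm/s
10–14 s: 12 × 4 = 48 cm/s
14–15 s: 10 × 1 = 10 cm/s
Δv = 55 cm/s, so v(15) = -7 + (55) = 48 cm/s.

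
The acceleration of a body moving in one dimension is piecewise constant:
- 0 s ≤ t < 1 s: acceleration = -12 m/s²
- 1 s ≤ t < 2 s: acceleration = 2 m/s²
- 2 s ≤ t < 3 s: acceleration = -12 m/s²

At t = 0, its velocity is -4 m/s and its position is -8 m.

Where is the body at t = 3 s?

-53 m

On each constant-a segment, Δv = aΔt and Δx = v₀Δt + ½aΔt²; chain segment to segment.
0–1 s: v starts -4 m/s; Δx = -4·1 + ½·-12·1² = -10 m; v ends -16 m/s.
1–2 s: v starts -16 m/s; Δx = -16·1 + ½·2·1² = -15 m; v ends -14 m/s.
2–3 s: v starts -14 m/s; Δx = -14·1 + ½·-12·1² = -20 m; v ends -26 m/s.
x(3) = -8 + Σ Δx = -53 m.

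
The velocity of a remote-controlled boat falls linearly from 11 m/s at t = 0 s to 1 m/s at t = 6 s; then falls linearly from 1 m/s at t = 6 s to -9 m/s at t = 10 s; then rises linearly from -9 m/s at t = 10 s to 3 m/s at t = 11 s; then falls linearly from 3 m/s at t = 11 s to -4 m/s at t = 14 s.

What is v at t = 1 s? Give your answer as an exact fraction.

On 0–6 s the graph is linear from 11 to 1 m/s: v(1) = 11 + (1 − 11)·(1 − 0)/(6 − 0) = 28/3 m/s.

28/3 m/s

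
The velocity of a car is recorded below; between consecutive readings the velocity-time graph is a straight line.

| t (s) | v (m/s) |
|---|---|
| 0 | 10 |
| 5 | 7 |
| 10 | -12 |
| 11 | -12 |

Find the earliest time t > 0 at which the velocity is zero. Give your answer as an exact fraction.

t = 130/19 s

v changes sign on 5–10 s (from 7 to -12); the graph is linear there, so v = 0 at t = 5 + (-7)·(10 − 5)/(-12 − 7) = 130/19 s.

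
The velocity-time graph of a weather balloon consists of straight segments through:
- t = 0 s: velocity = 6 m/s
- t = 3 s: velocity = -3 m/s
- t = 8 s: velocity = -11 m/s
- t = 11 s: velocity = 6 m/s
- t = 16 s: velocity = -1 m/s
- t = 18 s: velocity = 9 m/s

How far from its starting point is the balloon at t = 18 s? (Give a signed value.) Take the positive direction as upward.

-17.5 m

Displacement is the signed area under the v-t curve.
0–3 s: ½(6 + -3)(3) = 4.5 m
3–8 s: ½(-3 + -11)(5) = -35 m
8–11 s: ½(-11 + 6)(3) = -7.5 m
11–16 s: ½(6 + -1)(5) = 12.5 m
16–18 s: ½(-1 + 9)(2) = 8 m
Net displacement = -17.5 m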